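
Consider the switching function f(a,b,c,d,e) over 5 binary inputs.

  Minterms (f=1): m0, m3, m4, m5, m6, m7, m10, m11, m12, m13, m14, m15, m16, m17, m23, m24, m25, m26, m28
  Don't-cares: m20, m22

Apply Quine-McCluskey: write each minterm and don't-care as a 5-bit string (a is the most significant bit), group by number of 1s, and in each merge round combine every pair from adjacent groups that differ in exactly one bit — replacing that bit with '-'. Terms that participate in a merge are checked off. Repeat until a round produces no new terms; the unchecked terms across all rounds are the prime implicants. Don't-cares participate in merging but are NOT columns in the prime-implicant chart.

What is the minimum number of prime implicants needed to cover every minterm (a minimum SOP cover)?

7

Round 0: 00000✓ 00011✓ 00100✓ 00101✓ 00110✓ 00111✓ 01010✓ 01011✓ 01100✓ 01101✓ 01110✓ 01111✓ 10000✓ 10001✓ 10100✓ 10110✓ 10111✓ 11000✓ 11001✓ 11010✓ 11100✓
Round 1: -0000✓ -0100✓ -0110✓ -0111✓ -1010 -1100✓ 0-011✓ 0-100✓ 0-101✓ 0-110✓ 0-111✓ 00-00✓ 00-11✓ 001-0✓ 001-1✓ 0010-✓ 0011-✓ 01-10✓ 01-11✓ 0101-✓ 011-0✓ 011-1✓ 0110-✓ 0111-✓ 1-000✓ 1-001✓ 1-100✓ 10-00✓ 1000-✓ 101-0✓ 1011-✓ 11-00✓ 110-0 1100-✓
Round 2: --100 -0-00 -01-0 -011- 0--11 0-1-0✓ 0-1-1✓ 0-10-✓ 0-11-✓ 001--✓ 01-1- 011--✓ 1--00 1-00-
Round 3: 0-1--
PIs = {--100, -0-00, -01-0, -011-, -1010, 0--11, 0-1--, 01-1-, 1--00, 1-00-, 110-0}
Coverage chart:
  m0: -0-00 ←essential
  m3: 0--11 ←essential
  m4: --100,-0-00,-01-0,0-1--
  m5: 0-1-- ←essential
  m6: -01-0,-011-,0-1--
  m7: -011-,0--11,0-1--
  m10: -1010,01-1-
  m11: 0--11,01-1-
  m12: --100,0-1--
  m13: 0-1-- ←essential
  m14: 0-1--,01-1-
  m15: 0--11,0-1--,01-1-
  m16: -0-00,1--00,1-00-
  m17: 1-00- ←essential
  m23: -011- ←essential
  m24: 1--00,1-00-,110-0
  m25: 1-00- ←essential
  m26: -1010,110-0
  m28: --100,1--00
Essential: -0-00, -011-, 0--11, 0-1--, 1-00-
Petrick residual → --100, -1010
Min cover (7 terms): cd'e' + b'd'e' + b'cd + bc'de' + a'de + a'c + ac'd'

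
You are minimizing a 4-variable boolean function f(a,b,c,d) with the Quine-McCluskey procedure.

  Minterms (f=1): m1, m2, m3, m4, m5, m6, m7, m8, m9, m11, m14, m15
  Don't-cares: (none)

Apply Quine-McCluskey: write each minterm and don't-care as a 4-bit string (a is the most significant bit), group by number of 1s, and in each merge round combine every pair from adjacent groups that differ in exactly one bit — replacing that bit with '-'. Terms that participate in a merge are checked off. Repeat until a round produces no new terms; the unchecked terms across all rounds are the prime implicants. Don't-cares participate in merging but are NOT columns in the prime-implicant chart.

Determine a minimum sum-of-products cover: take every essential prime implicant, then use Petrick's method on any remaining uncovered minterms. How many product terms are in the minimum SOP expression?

5

Round 0: 0001✓ 0010✓ 0011✓ 0100✓ 0101✓ 0110✓ 0111✓ 1000✓ 1001✓ 1011✓ 1110✓ 1111✓
Round 1: -001✓ -011✓ -110✓ -111✓ 0-01✓ 0-10✓ 0-11✓ 00-1✓ 001-✓ 01-0✓ 01-1✓ 010-✓ 011-✓ 1-11✓ 10-1✓ 100- 111-✓
Round 2: --11 -0-1 -11- 0--1 0-1- 01--
PIs = {--11, -0-1, -11-, 0--1, 0-1-, 01--, 100-}
Coverage chart:
  m1: -0-1,0--1
  m2: 0-1- ←essential
  m3: --11,-0-1,0--1,0-1-
  m4: 01-- ←essential
  m5: 0--1,01--
  m6: -11-,0-1-,01--
  m7: --11,-11-,0--1,0-1-,01--
  m8: 100- ←essential
  m9: -0-1,100-
  m11: --11,-0-1
  m14: -11- ←essential
  m15: --11,-11-
Essential: -11-, 0-1-, 01--, 100-
Petrick residual → -0-1
Min cover (5 terms): b'd + bc + a'c + a'b + ab'c'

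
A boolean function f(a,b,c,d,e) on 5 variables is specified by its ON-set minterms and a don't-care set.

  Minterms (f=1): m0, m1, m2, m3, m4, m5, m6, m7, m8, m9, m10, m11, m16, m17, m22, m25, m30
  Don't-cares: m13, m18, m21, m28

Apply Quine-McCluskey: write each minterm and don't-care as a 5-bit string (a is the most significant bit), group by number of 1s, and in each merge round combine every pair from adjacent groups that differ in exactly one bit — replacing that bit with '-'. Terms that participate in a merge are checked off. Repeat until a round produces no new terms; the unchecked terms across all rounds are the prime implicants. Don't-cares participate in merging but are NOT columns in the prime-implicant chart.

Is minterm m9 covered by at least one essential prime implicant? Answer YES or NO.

YES

Round 0: 00000✓ 00001✓ 00010✓ 00011✓ 00100✓ 00101✓ 00110✓ 00111✓ 01000✓ 01001✓ 01010✓ 01011✓ 01101✓ 10000✓ 10001✓ 10010✓ 10101✓ 10110✓ 11001✓ 11100✓ 11110✓
Round 1: -0000✓ -0001✓ -0010✓ -0101✓ -0110✓ -1001✓ 0-000✓ 0-001✓ 0-010✓ 0-011✓ 0-101✓ 00-00✓ 00-01✓ 00-10✓ 00-11✓ 000-0✓ 000-1✓ 0000-✓ 0001-✓ 001-0✓ 001-1✓ 0010-✓ 0011-✓ 01-01✓ 010-0✓ 010-1✓ 0100-✓ 0101-✓ 1-001✓ 1-110 10-01✓ 10-10✓ 100-0✓ 1000-✓ 111-0
Round 2: --001 -0-01 -0-10 -00-0 -000- 0--01 0-0-0✓ 0-0-1✓ 0-00-✓ 0-01-✓ 00--0✓ 00--1✓ 00-0-✓ 00-1-✓ 000--✓ 001--✓ 010--✓
Round 3: 0-0-- 00---
PIs = {--001, -0-01, -0-10, -00-0, -000-, 0--01, 0-0--, 00---, 1-110, 111-0}
Coverage chart:
  m0: -00-0,-000-,0-0--,00---
  m1: --001,-0-01,-000-,0--01,0-0--,00---
  m2: -0-10,-00-0,0-0--,00---
  m3: 0-0--,00---
  m4: 00--- ←essential
  m5: -0-01,0--01,00---
  m6: -0-10,00---
  m7: 00--- ←essential
  m8: 0-0-- ←essential
  m9: --001,0--01,0-0--
  m10: 0-0-- ←essential
  m11: 0-0-- ←essential
  m16: -00-0,-000-
  m17: --001,-0-01,-000-
  m22: -0-10,1-110
  m25: --001 ←essential
  m30: 1-110,111-0
Essential: --001, 0-0--, 00---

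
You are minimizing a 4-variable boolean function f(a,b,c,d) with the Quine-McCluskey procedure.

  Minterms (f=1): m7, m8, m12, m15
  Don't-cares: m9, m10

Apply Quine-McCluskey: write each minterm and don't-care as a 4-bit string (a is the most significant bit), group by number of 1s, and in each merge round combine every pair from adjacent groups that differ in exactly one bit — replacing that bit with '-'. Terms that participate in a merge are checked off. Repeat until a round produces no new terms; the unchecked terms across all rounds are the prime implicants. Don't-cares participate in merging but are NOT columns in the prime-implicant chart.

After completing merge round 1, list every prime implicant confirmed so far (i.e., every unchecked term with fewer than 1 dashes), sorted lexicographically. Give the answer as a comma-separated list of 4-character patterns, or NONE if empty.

NONE

Round 0: 0111✓ 1000✓ 1001✓ 1010✓ 1100✓ 1111✓
Round 1: -111 1-00 10-0 100-
PIs = {-111, 1-00, 10-0, 100-}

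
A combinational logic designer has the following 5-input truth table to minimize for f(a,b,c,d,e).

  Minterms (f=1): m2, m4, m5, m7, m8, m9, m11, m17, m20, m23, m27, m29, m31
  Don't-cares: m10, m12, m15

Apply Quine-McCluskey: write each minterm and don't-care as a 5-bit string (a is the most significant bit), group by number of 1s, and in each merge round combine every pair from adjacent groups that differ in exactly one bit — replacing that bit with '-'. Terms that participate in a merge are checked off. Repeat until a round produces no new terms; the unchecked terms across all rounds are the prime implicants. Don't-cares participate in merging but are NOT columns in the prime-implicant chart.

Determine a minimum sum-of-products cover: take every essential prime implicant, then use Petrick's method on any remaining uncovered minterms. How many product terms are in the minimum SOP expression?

8

Round 0: 00010✓ 00100✓ 00101✓ 00111✓ 01000✓ 01001✓ 01010✓ 01011✓ 01100✓ 01111✓ 10001 10100✓ 10111✓ 11011✓ 11101✓ 11111✓
Round 1: -0100 -0111✓ -1011✓ -1111✓ 0-010 0-100 0-111✓ 001-1 0010- 01-00 01-11✓ 010-0✓ 010-1✓ 0100-✓ 0101-✓ 1-111✓ 11-11✓ 111-1
Round 2: --111 -1-11 010--
PIs = {--111, -0100, -1-11, 0-010, 0-100, 001-1, 0010-, 01-00, 010--, 10001, 111-1}
Coverage chart:
  m2: 0-010 ←essential
  m4: -0100,0-100,0010-
  m5: 001-1,0010-
  m7: --111,001-1
  m8: 01-00,010--
  m9: 010-- ←essential
  m11: -1-11,010--
  m17: 10001 ←essential
  m20: -0100 ←essential
  m23: --111 ←essential
  m27: -1-11 ←essential
  m29: 111-1 ←essential
  m31: --111,-1-11,111-1
Essential: --111, -0100, -1-11, 0-010, 010--, 10001, 111-1
Petrick residual → 001-1
Min cover (8 terms): cde + b'cd'e' + bde + a'c'de' + a'b'ce + a'bc' + ab'c'd'e + abce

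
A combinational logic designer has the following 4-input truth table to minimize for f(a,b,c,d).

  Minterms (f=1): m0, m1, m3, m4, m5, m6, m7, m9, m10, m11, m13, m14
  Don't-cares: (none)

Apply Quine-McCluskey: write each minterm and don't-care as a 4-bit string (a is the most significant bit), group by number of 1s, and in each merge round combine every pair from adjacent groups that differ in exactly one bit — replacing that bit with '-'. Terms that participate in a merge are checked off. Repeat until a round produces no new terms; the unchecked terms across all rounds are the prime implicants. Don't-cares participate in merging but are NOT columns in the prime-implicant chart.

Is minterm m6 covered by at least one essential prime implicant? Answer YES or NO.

NO

size-2^0 implicants → 0000(✓)  0001(✓)  0011(✓)  0100(✓)  0101(✓)  0110(✓)  0111(✓)  1001(✓)  1010(✓)  1011(✓)  1101(✓)  1110(✓)
size-2^1 implicants → -001(✓)  -011(✓)  -101(✓)  -110  0-00(✓)  0-01(✓)  0-11(✓)  00-1(✓)  000-(✓)  01-0(✓)  01-1(✓)  010-(✓)  011-(✓)  1-01(✓)  1-10  10-1(✓)  101-
size-2^2 implicants → --01  -0-1  0--1  0-0-  01--
Unchecked terms (primes): --01, -0-1, -110, 0--1, 0-0-, 01--, 1-10, 101-
Minterm coverage:
  m0 ⊆ 0-0- [E]
  m1 ⊆ --01,-0-1,0--1,0-0-
  m3 ⊆ -0-1,0--1
  m4 ⊆ 0-0-,01--
  m5 ⊆ --01,0--1,0-0-,01--
  m6 ⊆ -110,01--
  m7 ⊆ 0--1,01--
  m9 ⊆ --01,-0-1
  m10 ⊆ 1-10,101-
  m11 ⊆ -0-1,101-
  m13 ⊆ --01 [E]
  m14 ⊆ -110,1-10
E = {--01, 0-0-}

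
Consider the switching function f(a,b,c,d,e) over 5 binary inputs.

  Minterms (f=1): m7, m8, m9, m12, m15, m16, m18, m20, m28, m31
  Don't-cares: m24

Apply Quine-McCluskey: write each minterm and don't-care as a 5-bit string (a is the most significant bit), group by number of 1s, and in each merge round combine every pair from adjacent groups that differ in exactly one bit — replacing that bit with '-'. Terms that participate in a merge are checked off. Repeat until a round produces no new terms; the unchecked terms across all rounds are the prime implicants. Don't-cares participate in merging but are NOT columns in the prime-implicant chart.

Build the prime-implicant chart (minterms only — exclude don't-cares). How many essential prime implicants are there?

6

Round 0: 00111✓ 01000✓ 01001✓ 01100✓ 01111✓ 10000✓ 10010✓ 10100✓ 11000✓ 11100✓ 11111✓
Round 1: -1000✓ -1100✓ -1111 0-111 01-00✓ 0100- 1-000✓ 1-100✓ 10-00✓ 100-0 11-00✓
Round 2: -1-00 1--00
PIs = {-1-00, -1111, 0-111, 0100-, 1--00, 100-0}
Coverage chart:
  m7: 0-111 ←essential
  m8: -1-00,0100-
  m9: 0100- ←essential
  m12: -1-00 ←essential
  m15: -1111,0-111
  m16: 1--00,100-0
  m18: 100-0 ←essential
  m20: 1--00 ←essential
  m28: -1-00,1--00
  m31: -1111 ←essential
Essential: -1-00, -1111, 0-111, 0100-, 1--00, 100-0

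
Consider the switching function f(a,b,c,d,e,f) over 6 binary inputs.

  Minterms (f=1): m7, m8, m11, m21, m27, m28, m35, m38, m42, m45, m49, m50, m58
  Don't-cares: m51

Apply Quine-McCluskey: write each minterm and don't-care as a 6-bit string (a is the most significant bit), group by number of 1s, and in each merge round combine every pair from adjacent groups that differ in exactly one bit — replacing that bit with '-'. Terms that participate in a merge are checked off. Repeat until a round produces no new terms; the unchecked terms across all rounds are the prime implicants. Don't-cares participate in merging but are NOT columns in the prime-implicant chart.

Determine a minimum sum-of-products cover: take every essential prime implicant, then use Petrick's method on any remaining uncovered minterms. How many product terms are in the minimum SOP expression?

[col 0] 000111, 001000, 001011*, 010101, 011011*, 011100, 100011*, 100110, 101010*, 101101, 110001*, 110010*, 110011*, 111010*
[col 1] 0-1011, 1-0011, 1-1010, 11-010, 1100-1, 11001-
Prime implicants: 0-1011, 000111, 001000, 010101, 011100, 1-0011, 1-1010, 100110, 101101, 11-010, 1100-1, 11001-
PI chart (minterm → PIs covering it):
  7 | 000111  (sole → essential)
  8 | 001000  (sole → essential)
  11 | 0-1011  (sole → essential)
  21 | 010101  (sole → essential)
  27 | 0-1011  (sole → essential)
  28 | 011100  (sole → essential)
  35 | 1-0011  (sole → essential)
  38 | 100110  (sole → essential)
  42 | 1-1010  (sole → essential)
  45 | 101101  (sole → essential)
  49 | 1100-1  (sole → essential)
  50 | 11-010,11001-
  58 | 1-1010,11-010
Essential prime implicants: 0-1011, 000111, 001000, 010101, 011100, 1-0011, 1-1010, 100110, 101101, 1100-1
Petrick residual → 11-010
Minimum SOP uses 11 PIs: a'cd'ef + a'b'c'def + a'b'cd'e'f' + a'bc'de'f + a'bcde'f' + ac'd'ef + acd'ef' + ab'c'def' + ab'cde'f + abd'ef' + abc'd'f

11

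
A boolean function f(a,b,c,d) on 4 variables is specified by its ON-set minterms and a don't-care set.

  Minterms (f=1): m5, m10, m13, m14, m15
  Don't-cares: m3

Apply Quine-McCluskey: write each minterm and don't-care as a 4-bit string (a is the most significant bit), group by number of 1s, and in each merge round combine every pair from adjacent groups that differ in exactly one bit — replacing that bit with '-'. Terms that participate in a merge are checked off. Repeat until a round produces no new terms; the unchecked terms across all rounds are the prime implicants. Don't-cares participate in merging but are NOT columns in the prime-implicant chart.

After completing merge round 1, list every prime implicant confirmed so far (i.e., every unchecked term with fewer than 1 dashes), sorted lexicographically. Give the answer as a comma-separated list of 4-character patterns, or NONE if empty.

0011

[col 0] 0011, 0101*, 1010*, 1101*, 1110*, 1111*
[col 1] -101, 1-10, 11-1, 111-
Prime implicants: -101, 0011, 1-10, 11-1, 111-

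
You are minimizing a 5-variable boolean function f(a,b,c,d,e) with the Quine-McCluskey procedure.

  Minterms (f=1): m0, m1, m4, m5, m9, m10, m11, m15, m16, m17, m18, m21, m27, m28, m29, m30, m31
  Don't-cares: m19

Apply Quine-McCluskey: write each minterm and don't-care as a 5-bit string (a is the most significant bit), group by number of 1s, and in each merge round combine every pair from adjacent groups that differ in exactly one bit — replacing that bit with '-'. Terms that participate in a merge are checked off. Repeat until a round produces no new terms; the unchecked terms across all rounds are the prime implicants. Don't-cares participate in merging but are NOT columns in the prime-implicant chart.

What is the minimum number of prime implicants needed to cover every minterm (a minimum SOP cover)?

7

Round 0: 00000✓ 00001✓ 00100✓ 00101✓ 01001✓ 01010✓ 01011✓ 01111✓ 10000✓ 10001✓ 10010✓ 10011✓ 10101✓ 11011✓ 11100✓ 11101✓ 11110✓ 11111✓
Round 1: -0000✓ -0001✓ -0101✓ -1011✓ -1111✓ 0-001 00-00✓ 00-01✓ 0000-✓ 0010-✓ 01-11✓ 010-1 0101- 1-011 1-101 10-01✓ 100-0✓ 100-1✓ 1000-✓ 1001-✓ 11-11✓ 111-0✓ 111-1✓ 1110-✓ 1111-✓
Round 2: -0-01 -000- -1-11 00-0- 100-- 111--
PIs = {-0-01, -000-, -1-11, 0-001, 00-0-, 010-1, 0101-, 1-011, 1-101, 100--, 111--}
Coverage chart:
  m0: -000-,00-0-
  m1: -0-01,-000-,0-001,00-0-
  m4: 00-0- ←essential
  m5: -0-01,00-0-
  m9: 0-001,010-1
  m10: 0101- ←essential
  m11: -1-11,010-1,0101-
  m15: -1-11 ←essential
  m16: -000-,100--
  m17: -0-01,-000-,100--
  m18: 100-- ←essential
  m21: -0-01,1-101
  m27: -1-11,1-011
  m28: 111-- ←essential
  m29: 1-101,111--
  m30: 111-- ←essential
  m31: -1-11,111--
Essential: -1-11, 00-0-, 0101-, 100--, 111--
Petrick residual → -0-01, 0-001
Min cover (7 terms): b'd'e + bde + a'c'd'e + a'b'd' + a'bc'd + ab'c' + abc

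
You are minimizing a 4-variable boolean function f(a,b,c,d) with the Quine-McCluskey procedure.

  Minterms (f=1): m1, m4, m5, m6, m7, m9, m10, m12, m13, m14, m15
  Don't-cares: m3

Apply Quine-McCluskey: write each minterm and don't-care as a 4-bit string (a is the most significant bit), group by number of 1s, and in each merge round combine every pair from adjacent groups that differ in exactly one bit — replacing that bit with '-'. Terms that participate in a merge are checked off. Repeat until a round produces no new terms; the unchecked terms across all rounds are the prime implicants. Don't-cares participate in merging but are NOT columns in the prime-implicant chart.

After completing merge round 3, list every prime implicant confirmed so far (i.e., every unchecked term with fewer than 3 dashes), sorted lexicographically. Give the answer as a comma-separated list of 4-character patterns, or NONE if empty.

[col 0] 0001*, 0011*, 0100*, 0101*, 0110*, 0111*, 1001*, 1010*, 1100*, 1101*, 1110*, 1111*
[col 1] -001*, -100*, -101*, -110*, -111*, 0-01*, 0-11*, 00-1*, 01-0*, 01-1*, 010-*, 011-*, 1-01*, 1-10, 11-0*, 11-1*, 110-*, 111-*
[col 2] --01, -1-0*, -1-1*, -10-*, -11-*, 0--1, 01--*, 11--*
[col 3] -1--
Prime implicants: --01, -1--, 0--1, 1-10

--01, 0--1, 1-10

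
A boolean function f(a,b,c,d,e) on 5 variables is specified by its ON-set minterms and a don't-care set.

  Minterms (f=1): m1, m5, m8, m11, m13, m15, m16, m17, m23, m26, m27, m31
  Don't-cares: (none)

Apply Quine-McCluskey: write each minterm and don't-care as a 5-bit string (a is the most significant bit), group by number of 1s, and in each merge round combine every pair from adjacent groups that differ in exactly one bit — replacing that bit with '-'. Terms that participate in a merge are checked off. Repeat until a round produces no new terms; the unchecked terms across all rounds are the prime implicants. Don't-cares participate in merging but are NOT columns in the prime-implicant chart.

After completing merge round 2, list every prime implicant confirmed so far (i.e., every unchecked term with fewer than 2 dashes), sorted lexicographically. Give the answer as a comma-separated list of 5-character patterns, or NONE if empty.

-0001, 0-101, 00-01, 01000, 011-1, 1-111, 1000-, 1101-

Round 0: 00001✓ 00101✓ 01000 01011✓ 01101✓ 01111✓ 10000✓ 10001✓ 10111✓ 11010✓ 11011✓ 11111✓
Round 1: -0001 -1011✓ -1111✓ 0-101 00-01 01-11✓ 011-1 1-111 1000- 11-11✓ 1101-
Round 2: -1-11
PIs = {-0001, -1-11, 0-101, 00-01, 01000, 011-1, 1-111, 1000-, 1101-}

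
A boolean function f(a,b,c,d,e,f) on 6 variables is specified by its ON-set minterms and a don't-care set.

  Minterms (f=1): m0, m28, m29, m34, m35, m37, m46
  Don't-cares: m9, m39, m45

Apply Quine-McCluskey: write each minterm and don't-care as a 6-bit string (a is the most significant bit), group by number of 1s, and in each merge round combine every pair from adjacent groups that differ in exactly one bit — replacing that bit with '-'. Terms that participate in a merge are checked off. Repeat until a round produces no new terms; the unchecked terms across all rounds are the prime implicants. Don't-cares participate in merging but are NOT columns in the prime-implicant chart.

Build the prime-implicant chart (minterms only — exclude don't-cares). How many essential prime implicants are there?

4

Round 0: 000000 001001 011100✓ 011101✓ 100010✓ 100011✓ 100101✓ 100111✓ 101101✓ 101110
Round 1: 01110- 10-101 100-11 10001- 1001-1
PIs = {000000, 001001, 01110-, 10-101, 100-11, 10001-, 1001-1, 101110}
Coverage chart:
  m0: 000000 ←essential
  m28: 01110- ←essential
  m29: 01110- ←essential
  m34: 10001- ←essential
  m35: 100-11,10001-
  m37: 10-101,1001-1
  m46: 101110 ←essential
Essential: 000000, 01110-, 10001-, 101110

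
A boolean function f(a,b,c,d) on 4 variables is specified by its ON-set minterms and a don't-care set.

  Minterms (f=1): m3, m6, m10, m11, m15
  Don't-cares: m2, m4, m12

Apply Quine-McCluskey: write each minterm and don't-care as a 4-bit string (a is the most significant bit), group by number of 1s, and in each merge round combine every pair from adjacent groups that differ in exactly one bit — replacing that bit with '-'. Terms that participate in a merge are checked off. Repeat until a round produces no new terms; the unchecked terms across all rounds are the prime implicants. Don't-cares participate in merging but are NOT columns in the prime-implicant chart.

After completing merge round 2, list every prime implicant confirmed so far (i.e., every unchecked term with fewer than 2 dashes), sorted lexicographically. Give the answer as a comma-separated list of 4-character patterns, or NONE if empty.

Round 0: 0010✓ 0011✓ 0100✓ 0110✓ 1010✓ 1011✓ 1100✓ 1111✓
Round 1: -010✓ -011✓ -100 0-10 001-✓ 01-0 1-11 101-✓
Round 2: -01-
PIs = {-01-, -100, 0-10, 01-0, 1-11}

-100, 0-10, 01-0, 1-11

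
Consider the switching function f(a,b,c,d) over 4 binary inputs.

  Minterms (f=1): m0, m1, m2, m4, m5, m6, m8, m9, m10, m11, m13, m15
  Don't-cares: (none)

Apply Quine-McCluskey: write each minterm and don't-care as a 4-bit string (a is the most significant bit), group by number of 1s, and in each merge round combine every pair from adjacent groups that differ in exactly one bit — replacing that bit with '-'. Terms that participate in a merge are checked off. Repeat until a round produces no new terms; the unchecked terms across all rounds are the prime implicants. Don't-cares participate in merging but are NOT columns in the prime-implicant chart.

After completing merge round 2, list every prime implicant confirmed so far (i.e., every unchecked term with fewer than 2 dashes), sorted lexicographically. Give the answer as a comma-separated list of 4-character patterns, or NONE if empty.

[col 0] 0000*, 0001*, 0010*, 0100*, 0101*, 0110*, 1000*, 1001*, 1010*, 1011*, 1101*, 1111*
[col 1] -000*, -001*, -010*, -101*, 0-00*, 0-01*, 0-10*, 00-0*, 000-*, 01-0*, 010-*, 1-01*, 1-11*, 10-0*, 10-1*, 100-*, 101-*, 11-1*
[col 2] --01, -0-0, -00-, 0--0, 0-0-, 1--1, 10--
Prime implicants: --01, -0-0, -00-, 0--0, 0-0-, 1--1, 10--

NONE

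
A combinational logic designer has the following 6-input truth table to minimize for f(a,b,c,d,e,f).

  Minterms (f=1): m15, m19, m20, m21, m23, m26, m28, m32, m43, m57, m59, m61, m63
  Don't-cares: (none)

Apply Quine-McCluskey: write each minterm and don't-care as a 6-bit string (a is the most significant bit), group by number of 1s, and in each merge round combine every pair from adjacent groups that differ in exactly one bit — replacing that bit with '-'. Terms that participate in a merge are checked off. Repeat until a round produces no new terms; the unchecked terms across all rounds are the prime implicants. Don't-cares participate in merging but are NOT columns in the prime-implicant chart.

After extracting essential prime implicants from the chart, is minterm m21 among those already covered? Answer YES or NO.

NO

size-2^0 implicants → 001111  010011(✓)  010100(✓)  010101(✓)  010111(✓)  011010  011100(✓)  100000  101011(✓)  111001(✓)  111011(✓)  111101(✓)  111111(✓)
size-2^1 implicants → 01-100  010-11  0101-1  01010-  1-1011  111-01(✓)  111-11(✓)  1110-1(✓)  1111-1(✓)
size-2^2 implicants → 111--1
Unchecked terms (primes): 001111, 01-100, 010-11, 0101-1, 01010-, 011010, 1-1011, 100000, 111--1
Minterm coverage:
  m15 ⊆ 001111 [E]
  m19 ⊆ 010-11 [E]
  m20 ⊆ 01-100,01010-
  m21 ⊆ 0101-1,01010-
  m23 ⊆ 010-11,0101-1
  m26 ⊆ 011010 [E]
  m28 ⊆ 01-100 [E]
  m32 ⊆ 100000 [E]
  m43 ⊆ 1-1011 [E]
  m57 ⊆ 111--1 [E]
  m59 ⊆ 1-1011,111--1
  m61 ⊆ 111--1 [E]
  m63 ⊆ 111--1 [E]
E = {001111, 01-100, 010-11, 011010, 1-1011, 100000, 111--1}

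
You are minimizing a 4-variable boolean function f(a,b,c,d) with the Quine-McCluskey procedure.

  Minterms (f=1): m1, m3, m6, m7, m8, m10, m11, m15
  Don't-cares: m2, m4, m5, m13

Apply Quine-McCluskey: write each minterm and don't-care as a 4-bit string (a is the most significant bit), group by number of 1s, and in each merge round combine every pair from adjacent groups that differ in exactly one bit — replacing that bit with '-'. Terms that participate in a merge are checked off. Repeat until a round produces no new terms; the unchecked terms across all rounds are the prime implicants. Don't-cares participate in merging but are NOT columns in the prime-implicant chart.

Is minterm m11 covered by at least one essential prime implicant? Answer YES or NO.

NO

[col 0] 0001*, 0010*, 0011*, 0100*, 0101*, 0110*, 0111*, 1000*, 1010*, 1011*, 1101*, 1111*
[col 1] -010*, -011*, -101*, -111*, 0-01*, 0-10*, 0-11*, 00-1*, 001-*, 01-0*, 01-1*, 010-*, 011-*, 1-11*, 10-0, 101-*, 11-1*
[col 2] --11, -01-, -1-1, 0--1, 0-1-, 01--
Prime implicants: --11, -01-, -1-1, 0--1, 0-1-, 01--, 10-0
PI chart (minterm → PIs covering it):
  1 | 0--1  (sole → essential)
  3 | --11,-01-,0--1,0-1-
  6 | 0-1-,01--
  7 | --11,-1-1,0--1,0-1-,01--
  8 | 10-0  (sole → essential)
  10 | -01-,10-0
  11 | --11,-01-
  15 | --11,-1-1
Essential prime implicants: 0--1, 10-0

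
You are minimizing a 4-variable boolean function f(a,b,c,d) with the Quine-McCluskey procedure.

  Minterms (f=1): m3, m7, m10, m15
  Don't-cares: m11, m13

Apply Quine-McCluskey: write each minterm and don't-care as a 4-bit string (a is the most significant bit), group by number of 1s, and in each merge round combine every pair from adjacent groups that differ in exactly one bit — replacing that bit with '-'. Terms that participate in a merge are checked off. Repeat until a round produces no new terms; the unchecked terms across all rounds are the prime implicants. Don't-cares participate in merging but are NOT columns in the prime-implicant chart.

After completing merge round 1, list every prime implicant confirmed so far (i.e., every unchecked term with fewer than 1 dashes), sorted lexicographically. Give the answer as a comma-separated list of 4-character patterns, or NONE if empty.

size-2^0 implicants → 0011(✓)  0111(✓)  1010(✓)  1011(✓)  1101(✓)  1111(✓)
size-2^1 implicants → -011(✓)  -111(✓)  0-11(✓)  1-11(✓)  101-  11-1
size-2^2 implicants → --11
Unchecked terms (primes): --11, 101-, 11-1

NONE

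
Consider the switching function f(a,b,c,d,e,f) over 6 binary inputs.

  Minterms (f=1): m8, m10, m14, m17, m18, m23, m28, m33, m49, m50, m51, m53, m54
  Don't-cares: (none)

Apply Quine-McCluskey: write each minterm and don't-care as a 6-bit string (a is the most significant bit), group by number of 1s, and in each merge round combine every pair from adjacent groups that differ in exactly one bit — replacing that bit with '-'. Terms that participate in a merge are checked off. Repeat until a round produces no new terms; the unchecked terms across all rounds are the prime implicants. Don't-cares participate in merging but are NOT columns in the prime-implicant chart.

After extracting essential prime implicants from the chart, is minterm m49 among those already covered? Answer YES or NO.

YES

Round 0: 001000✓ 001010✓ 001110✓ 010001✓ 010010✓ 010111 011100 100001✓ 110001✓ 110010✓ 110011✓ 110101✓ 110110✓
Round 1: -10001 -10010 001-10 0010-0 1-0001 110-01 110-10 1100-1 11001-
PIs = {-10001, -10010, 001-10, 0010-0, 010111, 011100, 1-0001, 110-01, 110-10, 1100-1, 11001-}
Coverage chart:
  m8: 0010-0 ←essential
  m10: 001-10,0010-0
  m14: 001-10 ←essential
  m17: -10001 ←essential
  m18: -10010 ←essential
  m23: 010111 ←essential
  m28: 011100 ←essential
  m33: 1-0001 ←essential
  m49: -10001,1-0001,110-01,1100-1
  m50: -10010,110-10,11001-
  m51: 1100-1,11001-
  m53: 110-01 ←essential
  m54: 110-10 ←essential
Essential: -10001, -10010, 001-10, 0010-0, 010111, 011100, 1-0001, 110-01, 110-10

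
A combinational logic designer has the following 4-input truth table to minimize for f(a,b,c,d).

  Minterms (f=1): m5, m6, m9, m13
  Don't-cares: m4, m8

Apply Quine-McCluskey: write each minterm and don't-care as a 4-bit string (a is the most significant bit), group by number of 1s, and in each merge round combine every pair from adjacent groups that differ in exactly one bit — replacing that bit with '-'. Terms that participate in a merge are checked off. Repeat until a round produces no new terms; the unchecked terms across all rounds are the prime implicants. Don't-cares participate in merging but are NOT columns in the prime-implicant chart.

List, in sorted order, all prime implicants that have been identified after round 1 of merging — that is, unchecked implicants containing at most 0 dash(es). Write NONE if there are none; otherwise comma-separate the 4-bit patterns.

NONE

Round 0: 0100✓ 0101✓ 0110✓ 1000✓ 1001✓ 1101✓
Round 1: -101 01-0 010- 1-01 100-
PIs = {-101, 01-0, 010-, 1-01, 100-}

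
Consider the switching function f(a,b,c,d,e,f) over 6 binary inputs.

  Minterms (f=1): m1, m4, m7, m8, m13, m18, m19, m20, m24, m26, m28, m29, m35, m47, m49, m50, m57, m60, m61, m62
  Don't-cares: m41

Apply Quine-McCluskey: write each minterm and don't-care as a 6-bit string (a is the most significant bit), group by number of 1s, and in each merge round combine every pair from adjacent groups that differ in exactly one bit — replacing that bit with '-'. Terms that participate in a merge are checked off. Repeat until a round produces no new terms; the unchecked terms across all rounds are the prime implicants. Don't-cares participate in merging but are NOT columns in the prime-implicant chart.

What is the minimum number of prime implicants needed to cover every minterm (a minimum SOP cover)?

13

[col 0] 000001, 000100*, 000111, 001000*, 001101*, 010010*, 010011*, 010100*, 011000*, 011010*, 011100*, 011101*, 100011, 101001*, 101111, 110001*, 110010*, 111001*, 111100*, 111101*, 111110*
[col 1] -10010, -11100*, -11101*, 0-0100, 0-1000, 0-1101, 01-010, 01-100, 01001-, 011-00, 0110-0, 01110-*, 1-1001, 11-001, 111-01, 1111-0, 11110-*
[col 2] -1110-
Prime implicants: -10010, -1110-, 0-0100, 0-1000, 0-1101, 000001, 000111, 01-010, 01-100, 01001-, 011-00, 0110-0, 1-1001, 100011, 101111, 11-001, 111-01, 1111-0
PI chart (minterm → PIs covering it):
  1 | 000001  (sole → essential)
  4 | 0-0100  (sole → essential)
  7 | 000111  (sole → essential)
  8 | 0-1000  (sole → essential)
  13 | 0-1101  (sole → essential)
  18 | -10010,01-010,01001-
  19 | 01001-  (sole → essential)
  20 | 0-0100,01-100
  24 | 0-1000,011-00,0110-0
  26 | 01-010,0110-0
  28 | -1110-,01-100,011-00
  29 | -1110-,0-1101
  35 | 100011  (sole → essential)
  47 | 101111  (sole → essential)
  49 | 11-001  (sole → essential)
  50 | -10010  (sole → essential)
  57 | 1-1001,11-001,111-01
  60 | -1110-,1111-0
  61 | -1110-,111-01
  62 | 1111-0  (sole → essential)
Essential prime implicants: -10010, 0-0100, 0-1000, 0-1101, 000001, 000111, 01001-, 100011, 101111, 11-001, 1111-0
Petrick residual → -1110-, 01-010
Minimum SOP uses 13 PIs: bc'd'ef' + bcde' + a'c'de'f' + a'cd'e'f' + a'cde'f + a'b'c'd'e'f + a'b'c'def + a'bd'ef' + a'bc'd'e + ab'c'd'ef + ab'cdef + abd'e'f + abcdf'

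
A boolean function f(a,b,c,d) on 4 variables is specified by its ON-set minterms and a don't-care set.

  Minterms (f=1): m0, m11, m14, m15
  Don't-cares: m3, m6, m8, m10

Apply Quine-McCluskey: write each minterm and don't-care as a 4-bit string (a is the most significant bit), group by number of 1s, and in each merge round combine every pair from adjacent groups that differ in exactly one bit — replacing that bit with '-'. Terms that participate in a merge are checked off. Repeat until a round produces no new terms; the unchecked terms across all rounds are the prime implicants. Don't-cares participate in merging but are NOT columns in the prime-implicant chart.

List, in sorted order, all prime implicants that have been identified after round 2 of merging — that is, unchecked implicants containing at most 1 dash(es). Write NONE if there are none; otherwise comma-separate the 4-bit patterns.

[col 0] 0000*, 0011*, 0110*, 1000*, 1010*, 1011*, 1110*, 1111*
[col 1] -000, -011, -110, 1-10*, 1-11*, 10-0, 101-*, 111-*
[col 2] 1-1-
Prime implicants: -000, -011, -110, 1-1-, 10-0

-000, -011, -110, 10-0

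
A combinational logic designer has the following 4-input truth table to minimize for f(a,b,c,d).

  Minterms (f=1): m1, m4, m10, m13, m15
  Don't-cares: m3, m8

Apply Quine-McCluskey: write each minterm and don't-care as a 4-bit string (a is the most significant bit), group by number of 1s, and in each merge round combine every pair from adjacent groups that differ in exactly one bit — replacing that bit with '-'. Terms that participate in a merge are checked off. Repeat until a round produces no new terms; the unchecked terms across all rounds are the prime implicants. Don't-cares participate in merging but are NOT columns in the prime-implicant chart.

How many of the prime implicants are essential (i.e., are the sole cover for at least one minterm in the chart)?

size-2^0 implicants → 0001(✓)  0011(✓)  0100  1000(✓)  1010(✓)  1101(✓)  1111(✓)
size-2^1 implicants → 00-1  10-0  11-1
Unchecked terms (primes): 00-1, 0100, 10-0, 11-1
Minterm coverage:
  m1 ⊆ 00-1 [E]
  m4 ⊆ 0100 [E]
  m10 ⊆ 10-0 [E]
  m13 ⊆ 11-1 [E]
  m15 ⊆ 11-1 [E]
E = {00-1, 0100, 10-0, 11-1}

4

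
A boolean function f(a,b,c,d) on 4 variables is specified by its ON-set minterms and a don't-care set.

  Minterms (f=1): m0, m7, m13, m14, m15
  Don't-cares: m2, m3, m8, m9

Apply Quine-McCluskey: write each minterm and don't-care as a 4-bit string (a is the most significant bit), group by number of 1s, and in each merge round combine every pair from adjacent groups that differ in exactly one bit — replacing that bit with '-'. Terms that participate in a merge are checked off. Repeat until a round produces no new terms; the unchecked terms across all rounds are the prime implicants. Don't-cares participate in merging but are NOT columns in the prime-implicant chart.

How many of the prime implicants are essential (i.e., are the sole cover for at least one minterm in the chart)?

1

[col 0] 0000*, 0010*, 0011*, 0111*, 1000*, 1001*, 1101*, 1110*, 1111*
[col 1] -000, -111, 0-11, 00-0, 001-, 1-01, 100-, 11-1, 111-
Prime implicants: -000, -111, 0-11, 00-0, 001-, 1-01, 100-, 11-1, 111-
PI chart (minterm → PIs covering it):
  0 | -000,00-0
  7 | -111,0-11
  13 | 1-01,11-1
  14 | 111-  (sole → essential)
  15 | -111,11-1,111-
Essential prime implicants: 111-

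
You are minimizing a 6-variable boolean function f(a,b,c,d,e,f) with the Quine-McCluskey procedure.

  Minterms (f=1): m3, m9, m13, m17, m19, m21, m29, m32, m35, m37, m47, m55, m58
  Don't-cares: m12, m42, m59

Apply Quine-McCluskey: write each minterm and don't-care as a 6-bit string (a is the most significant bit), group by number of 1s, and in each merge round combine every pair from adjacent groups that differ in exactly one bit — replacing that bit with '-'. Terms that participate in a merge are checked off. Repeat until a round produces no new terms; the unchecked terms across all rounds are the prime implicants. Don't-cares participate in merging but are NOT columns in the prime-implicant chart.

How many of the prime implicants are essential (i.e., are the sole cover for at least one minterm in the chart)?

6

[col 0] 000011*, 001001*, 001100*, 001101*, 010001*, 010011*, 010101*, 011101*, 100000, 100011*, 100101, 101010*, 101111, 110111, 111010*, 111011*
[col 1] -00011, 0-0011, 0-1101, 001-01, 00110-, 01-101, 010-01, 0100-1, 1-1010, 11101-
Prime implicants: -00011, 0-0011, 0-1101, 001-01, 00110-, 01-101, 010-01, 0100-1, 1-1010, 100000, 100101, 101111, 110111, 11101-
PI chart (minterm → PIs covering it):
  3 | -00011,0-0011
  9 | 001-01  (sole → essential)
  13 | 0-1101,001-01,00110-
  17 | 010-01,0100-1
  19 | 0-0011,0100-1
  21 | 01-101,010-01
  29 | 0-1101,01-101
  32 | 100000  (sole → essential)
  35 | -00011  (sole → essential)
  37 | 100101  (sole → essential)
  47 | 101111  (sole → essential)
  55 | 110111  (sole → essential)
  58 | 1-1010,11101-
Essential prime implicants: -00011, 001-01, 100000, 100101, 101111, 110111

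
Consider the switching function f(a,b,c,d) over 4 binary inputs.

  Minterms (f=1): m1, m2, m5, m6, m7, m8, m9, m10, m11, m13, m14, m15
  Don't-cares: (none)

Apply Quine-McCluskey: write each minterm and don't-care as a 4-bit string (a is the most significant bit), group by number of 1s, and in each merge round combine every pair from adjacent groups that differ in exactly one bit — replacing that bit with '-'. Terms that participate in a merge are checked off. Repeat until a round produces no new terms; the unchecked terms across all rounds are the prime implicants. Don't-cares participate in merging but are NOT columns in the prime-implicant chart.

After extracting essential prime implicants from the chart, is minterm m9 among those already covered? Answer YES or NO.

Round 0: 0001✓ 0010✓ 0101✓ 0110✓ 0111✓ 1000✓ 1001✓ 1010✓ 1011✓ 1101✓ 1110✓ 1111✓
Round 1: -001✓ -010✓ -101✓ -110✓ -111✓ 0-01✓ 0-10✓ 01-1✓ 011-✓ 1-01✓ 1-10✓ 1-11✓ 10-0✓ 10-1✓ 100-✓ 101-✓ 11-1✓ 111-✓
Round 2: --01 --10 -1-1 -11- 1--1 1-1- 10--
PIs = {--01, --10, -1-1, -11-, 1--1, 1-1-, 10--}
Coverage chart:
  m1: --01 ←essential
  m2: --10 ←essential
  m5: --01,-1-1
  m6: --10,-11-
  m7: -1-1,-11-
  m8: 10-- ←essential
  m9: --01,1--1,10--
  m10: --10,1-1-,10--
  m11: 1--1,1-1-,10--
  m13: --01,-1-1,1--1
  m14: --10,-11-,1-1-
  m15: -1-1,-11-,1--1,1-1-
Essential: --01, --10, 10--

YES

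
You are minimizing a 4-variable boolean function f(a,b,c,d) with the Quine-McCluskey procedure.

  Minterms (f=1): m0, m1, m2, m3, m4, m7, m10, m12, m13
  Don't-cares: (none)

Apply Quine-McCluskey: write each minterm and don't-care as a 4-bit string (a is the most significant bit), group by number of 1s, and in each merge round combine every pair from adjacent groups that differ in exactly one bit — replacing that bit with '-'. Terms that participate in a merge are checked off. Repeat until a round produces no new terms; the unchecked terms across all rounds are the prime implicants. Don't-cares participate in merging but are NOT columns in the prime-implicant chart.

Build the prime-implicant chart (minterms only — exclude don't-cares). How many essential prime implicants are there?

[col 0] 0000*, 0001*, 0010*, 0011*, 0100*, 0111*, 1010*, 1100*, 1101*
[col 1] -010, -100, 0-00, 0-11, 00-0*, 00-1*, 000-*, 001-*, 110-
[col 2] 00--
Prime implicants: -010, -100, 0-00, 0-11, 00--, 110-
PI chart (minterm → PIs covering it):
  0 | 0-00,00--
  1 | 00--  (sole → essential)
  2 | -010,00--
  3 | 0-11,00--
  4 | -100,0-00
  7 | 0-11  (sole → essential)
  10 | -010  (sole → essential)
  12 | -100,110-
  13 | 110-  (sole → essential)
Essential prime implicants: -010, 0-11, 00--, 110-

4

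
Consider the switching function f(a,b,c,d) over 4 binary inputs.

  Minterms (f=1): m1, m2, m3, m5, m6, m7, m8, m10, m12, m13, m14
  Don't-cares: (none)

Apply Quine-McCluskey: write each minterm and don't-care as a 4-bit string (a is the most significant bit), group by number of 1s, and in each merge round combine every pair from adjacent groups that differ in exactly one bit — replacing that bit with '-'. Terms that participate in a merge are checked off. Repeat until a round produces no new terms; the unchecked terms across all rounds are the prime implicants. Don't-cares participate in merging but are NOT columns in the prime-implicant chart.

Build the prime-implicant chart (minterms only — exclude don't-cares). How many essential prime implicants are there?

2

size-2^0 implicants → 0001(✓)  0010(✓)  0011(✓)  0101(✓)  0110(✓)  0111(✓)  1000(✓)  1010(✓)  1100(✓)  1101(✓)  1110(✓)
size-2^1 implicants → -010(✓)  -101  -110(✓)  0-01(✓)  0-10(✓)  0-11(✓)  00-1(✓)  001-(✓)  01-1(✓)  011-(✓)  1-00(✓)  1-10(✓)  10-0(✓)  11-0(✓)  110-
size-2^2 implicants → --10  0--1  0-1-  1--0
Unchecked terms (primes): --10, -101, 0--1, 0-1-, 1--0, 110-
Minterm coverage:
  m1 ⊆ 0--1 [E]
  m2 ⊆ --10,0-1-
  m3 ⊆ 0--1,0-1-
  m5 ⊆ -101,0--1
  m6 ⊆ --10,0-1-
  m7 ⊆ 0--1,0-1-
  m8 ⊆ 1--0 [E]
  m10 ⊆ --10,1--0
  m12 ⊆ 1--0,110-
  m13 ⊆ -101,110-
  m14 ⊆ --10,1--0
E = {0--1, 1--0}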